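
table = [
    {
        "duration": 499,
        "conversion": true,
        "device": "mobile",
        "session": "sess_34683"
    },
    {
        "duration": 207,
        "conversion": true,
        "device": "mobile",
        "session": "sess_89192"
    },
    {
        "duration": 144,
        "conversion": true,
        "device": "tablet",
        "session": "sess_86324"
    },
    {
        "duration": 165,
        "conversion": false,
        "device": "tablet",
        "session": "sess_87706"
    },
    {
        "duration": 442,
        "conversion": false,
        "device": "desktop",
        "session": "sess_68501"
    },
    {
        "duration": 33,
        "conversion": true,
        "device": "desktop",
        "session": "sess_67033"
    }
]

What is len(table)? 6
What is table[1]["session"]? "sess_89192"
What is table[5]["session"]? "sess_67033"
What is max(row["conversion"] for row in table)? True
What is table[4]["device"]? "desktop"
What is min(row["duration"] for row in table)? 33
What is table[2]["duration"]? 144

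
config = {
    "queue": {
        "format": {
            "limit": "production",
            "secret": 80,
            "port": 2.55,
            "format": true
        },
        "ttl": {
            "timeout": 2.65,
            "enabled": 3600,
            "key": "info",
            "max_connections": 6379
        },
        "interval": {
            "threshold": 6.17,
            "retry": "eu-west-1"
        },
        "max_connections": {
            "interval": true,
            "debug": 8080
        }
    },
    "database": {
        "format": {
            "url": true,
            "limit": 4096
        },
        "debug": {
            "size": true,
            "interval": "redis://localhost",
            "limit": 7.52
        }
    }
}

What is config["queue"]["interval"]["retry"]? "eu-west-1"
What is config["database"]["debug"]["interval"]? "redis://localhost"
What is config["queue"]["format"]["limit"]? "production"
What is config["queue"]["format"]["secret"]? 80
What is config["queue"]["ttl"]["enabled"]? 3600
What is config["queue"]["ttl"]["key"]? "info"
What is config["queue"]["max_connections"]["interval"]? True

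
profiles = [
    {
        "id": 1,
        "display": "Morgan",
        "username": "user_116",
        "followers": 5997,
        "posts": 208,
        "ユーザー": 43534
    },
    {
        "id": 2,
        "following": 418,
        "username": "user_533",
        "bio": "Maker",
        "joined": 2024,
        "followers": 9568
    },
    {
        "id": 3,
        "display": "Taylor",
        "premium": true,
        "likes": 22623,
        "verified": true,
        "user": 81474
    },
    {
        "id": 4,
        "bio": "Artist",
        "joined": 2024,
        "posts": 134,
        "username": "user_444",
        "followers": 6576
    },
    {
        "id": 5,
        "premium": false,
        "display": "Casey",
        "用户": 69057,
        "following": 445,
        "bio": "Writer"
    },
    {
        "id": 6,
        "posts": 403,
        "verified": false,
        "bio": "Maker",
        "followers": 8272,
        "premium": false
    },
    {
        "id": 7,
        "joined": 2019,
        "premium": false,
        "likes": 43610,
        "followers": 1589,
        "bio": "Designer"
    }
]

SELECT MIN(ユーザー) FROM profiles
43534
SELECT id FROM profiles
[1, 2, 3, 4, 5, 6, 7]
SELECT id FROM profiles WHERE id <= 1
[1]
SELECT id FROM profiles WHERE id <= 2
[1, 2]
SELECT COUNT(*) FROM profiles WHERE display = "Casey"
1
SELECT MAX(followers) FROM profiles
9568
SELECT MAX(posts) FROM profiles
403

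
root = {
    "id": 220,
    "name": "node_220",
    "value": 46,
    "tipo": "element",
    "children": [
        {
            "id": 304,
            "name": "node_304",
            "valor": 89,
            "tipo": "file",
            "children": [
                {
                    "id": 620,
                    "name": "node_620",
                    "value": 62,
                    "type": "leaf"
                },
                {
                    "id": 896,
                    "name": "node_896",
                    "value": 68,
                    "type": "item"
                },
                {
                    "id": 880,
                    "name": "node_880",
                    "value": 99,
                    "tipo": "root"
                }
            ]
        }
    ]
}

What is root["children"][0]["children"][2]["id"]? 880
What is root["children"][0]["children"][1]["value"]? 68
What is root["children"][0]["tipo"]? "file"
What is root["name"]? "node_220"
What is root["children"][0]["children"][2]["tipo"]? "root"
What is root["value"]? 46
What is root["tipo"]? "element"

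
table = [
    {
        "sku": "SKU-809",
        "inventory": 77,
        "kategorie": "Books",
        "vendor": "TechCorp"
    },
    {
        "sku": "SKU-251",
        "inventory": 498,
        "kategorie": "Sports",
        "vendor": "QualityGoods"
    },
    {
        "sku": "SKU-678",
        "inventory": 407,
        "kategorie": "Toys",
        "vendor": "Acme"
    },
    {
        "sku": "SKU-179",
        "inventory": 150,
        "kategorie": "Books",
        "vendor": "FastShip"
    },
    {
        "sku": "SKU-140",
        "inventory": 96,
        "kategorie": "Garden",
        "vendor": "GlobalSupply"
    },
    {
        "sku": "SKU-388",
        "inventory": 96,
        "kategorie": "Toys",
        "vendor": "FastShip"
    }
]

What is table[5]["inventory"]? 96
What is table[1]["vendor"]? "QualityGoods"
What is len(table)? 6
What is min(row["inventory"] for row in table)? 77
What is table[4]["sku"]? "SKU-140"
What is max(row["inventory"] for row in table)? 498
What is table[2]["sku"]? "SKU-678"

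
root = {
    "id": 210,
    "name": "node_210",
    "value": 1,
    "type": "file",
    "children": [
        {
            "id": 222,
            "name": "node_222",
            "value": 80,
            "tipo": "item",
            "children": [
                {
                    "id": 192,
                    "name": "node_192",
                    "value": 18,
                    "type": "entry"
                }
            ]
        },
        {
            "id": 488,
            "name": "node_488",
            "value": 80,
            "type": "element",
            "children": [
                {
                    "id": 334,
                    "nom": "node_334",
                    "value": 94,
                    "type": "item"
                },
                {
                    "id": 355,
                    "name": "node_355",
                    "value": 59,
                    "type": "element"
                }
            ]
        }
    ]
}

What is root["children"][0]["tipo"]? "item"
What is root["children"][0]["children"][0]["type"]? "entry"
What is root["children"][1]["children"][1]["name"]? "node_355"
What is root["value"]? 1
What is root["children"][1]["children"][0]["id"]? 334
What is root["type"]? "file"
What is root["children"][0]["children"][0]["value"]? 18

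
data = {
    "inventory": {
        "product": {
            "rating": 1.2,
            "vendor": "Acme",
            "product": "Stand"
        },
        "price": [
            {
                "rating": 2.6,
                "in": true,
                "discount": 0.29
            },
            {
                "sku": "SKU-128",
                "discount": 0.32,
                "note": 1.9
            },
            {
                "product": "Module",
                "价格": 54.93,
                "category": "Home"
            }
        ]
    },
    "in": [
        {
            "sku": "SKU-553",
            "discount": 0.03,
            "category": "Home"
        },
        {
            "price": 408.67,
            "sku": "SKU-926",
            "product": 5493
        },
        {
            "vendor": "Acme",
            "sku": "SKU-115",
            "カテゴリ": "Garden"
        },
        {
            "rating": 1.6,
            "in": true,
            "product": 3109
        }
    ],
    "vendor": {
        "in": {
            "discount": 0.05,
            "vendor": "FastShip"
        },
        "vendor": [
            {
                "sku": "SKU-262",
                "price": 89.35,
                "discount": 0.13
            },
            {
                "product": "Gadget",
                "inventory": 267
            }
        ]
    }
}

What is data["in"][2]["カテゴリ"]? "Garden"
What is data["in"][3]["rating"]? 1.6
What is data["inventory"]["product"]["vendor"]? "Acme"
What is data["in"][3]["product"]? 3109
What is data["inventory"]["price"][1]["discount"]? 0.32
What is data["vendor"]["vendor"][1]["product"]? "Gadget"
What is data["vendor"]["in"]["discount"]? 0.05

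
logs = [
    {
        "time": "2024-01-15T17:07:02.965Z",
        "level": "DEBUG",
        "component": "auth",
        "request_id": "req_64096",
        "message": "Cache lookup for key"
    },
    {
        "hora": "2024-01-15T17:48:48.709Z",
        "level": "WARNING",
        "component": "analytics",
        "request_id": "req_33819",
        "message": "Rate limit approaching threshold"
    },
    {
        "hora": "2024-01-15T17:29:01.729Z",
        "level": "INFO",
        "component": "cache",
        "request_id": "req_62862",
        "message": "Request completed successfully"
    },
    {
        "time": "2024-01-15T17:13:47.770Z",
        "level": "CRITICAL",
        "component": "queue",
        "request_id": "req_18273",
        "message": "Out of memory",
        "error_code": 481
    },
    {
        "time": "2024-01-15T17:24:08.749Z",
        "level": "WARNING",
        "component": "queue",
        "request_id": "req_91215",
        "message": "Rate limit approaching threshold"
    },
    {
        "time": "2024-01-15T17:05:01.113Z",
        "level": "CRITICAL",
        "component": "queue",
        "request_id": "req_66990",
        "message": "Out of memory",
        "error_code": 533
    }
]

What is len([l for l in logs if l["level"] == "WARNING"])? 2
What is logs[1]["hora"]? "2024-01-15T17:48:48.709Z"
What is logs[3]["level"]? "CRITICAL"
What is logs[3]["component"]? "queue"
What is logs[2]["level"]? "INFO"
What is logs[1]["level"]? "WARNING"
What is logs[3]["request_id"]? "req_18273"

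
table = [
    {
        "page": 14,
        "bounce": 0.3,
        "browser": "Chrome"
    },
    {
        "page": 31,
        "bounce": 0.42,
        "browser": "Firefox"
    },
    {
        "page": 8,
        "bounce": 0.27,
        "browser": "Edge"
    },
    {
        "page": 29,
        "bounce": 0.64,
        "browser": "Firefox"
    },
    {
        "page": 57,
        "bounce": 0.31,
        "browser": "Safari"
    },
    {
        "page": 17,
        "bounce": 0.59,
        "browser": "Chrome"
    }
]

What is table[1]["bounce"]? 0.42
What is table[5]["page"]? 17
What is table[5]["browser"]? "Chrome"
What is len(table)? 6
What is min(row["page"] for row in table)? 8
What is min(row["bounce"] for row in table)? 0.27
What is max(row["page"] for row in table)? 57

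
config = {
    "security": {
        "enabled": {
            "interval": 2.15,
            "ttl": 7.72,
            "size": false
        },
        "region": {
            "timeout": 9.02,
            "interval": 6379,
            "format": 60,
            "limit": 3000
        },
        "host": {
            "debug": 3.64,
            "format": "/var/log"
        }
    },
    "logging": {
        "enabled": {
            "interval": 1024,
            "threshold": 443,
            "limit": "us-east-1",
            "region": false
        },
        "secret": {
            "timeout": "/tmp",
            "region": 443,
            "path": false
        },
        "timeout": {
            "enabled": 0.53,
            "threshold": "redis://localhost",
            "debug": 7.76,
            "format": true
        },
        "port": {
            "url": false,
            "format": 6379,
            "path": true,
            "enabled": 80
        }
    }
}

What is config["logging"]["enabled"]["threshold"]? 443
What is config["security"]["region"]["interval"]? 6379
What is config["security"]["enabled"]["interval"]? 2.15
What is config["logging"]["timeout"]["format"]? True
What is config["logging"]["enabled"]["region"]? False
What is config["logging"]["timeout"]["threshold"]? "redis://localhost"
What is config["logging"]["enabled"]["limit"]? "us-east-1"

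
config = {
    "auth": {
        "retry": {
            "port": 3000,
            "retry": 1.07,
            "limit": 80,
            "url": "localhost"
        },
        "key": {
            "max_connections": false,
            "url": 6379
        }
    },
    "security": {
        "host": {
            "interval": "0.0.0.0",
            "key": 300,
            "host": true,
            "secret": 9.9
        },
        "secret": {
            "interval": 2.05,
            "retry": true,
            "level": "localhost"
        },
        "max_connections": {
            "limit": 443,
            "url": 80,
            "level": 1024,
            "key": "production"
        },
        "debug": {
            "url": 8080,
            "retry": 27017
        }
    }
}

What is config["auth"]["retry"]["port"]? 3000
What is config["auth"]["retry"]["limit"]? 80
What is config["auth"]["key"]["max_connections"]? False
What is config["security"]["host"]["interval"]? "0.0.0.0"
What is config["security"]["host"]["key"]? 300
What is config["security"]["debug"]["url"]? 8080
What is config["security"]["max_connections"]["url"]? 80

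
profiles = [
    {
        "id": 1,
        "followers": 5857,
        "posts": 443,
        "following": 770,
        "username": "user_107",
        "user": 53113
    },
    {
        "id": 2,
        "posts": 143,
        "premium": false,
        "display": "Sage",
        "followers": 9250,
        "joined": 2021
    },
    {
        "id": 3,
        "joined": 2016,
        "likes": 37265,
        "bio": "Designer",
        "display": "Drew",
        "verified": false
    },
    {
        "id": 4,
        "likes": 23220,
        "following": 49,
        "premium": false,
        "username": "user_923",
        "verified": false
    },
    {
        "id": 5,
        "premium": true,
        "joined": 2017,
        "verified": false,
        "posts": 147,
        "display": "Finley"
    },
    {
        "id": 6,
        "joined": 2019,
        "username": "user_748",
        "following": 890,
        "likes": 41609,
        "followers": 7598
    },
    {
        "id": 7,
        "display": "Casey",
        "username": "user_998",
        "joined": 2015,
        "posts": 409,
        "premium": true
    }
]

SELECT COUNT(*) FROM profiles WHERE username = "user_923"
1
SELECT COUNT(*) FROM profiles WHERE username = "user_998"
1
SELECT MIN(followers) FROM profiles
5857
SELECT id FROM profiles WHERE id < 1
[]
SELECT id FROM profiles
[1, 2, 3, 4, 5, 6, 7]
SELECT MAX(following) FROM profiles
890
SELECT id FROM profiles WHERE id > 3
[4, 5, 6, 7]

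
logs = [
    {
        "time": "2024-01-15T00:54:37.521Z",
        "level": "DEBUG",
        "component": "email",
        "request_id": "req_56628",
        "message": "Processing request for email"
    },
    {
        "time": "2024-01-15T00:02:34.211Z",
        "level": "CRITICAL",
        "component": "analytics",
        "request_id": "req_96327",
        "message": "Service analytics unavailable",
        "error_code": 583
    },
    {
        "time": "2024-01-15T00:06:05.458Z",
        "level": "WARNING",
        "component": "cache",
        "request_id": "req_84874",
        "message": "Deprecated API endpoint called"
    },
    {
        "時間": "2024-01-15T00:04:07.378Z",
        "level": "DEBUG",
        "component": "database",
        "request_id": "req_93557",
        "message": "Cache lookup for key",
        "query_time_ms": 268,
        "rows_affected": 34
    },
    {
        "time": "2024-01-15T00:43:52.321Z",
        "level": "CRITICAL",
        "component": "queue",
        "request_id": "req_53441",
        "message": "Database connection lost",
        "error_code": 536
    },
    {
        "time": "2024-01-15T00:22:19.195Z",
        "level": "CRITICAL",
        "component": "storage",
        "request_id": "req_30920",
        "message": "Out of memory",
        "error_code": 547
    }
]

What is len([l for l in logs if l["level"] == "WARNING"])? 1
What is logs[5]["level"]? "CRITICAL"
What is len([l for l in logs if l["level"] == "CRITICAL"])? 3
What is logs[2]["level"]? "WARNING"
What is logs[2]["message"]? "Deprecated API endpoint called"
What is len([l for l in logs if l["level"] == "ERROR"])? 0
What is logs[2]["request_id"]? "req_84874"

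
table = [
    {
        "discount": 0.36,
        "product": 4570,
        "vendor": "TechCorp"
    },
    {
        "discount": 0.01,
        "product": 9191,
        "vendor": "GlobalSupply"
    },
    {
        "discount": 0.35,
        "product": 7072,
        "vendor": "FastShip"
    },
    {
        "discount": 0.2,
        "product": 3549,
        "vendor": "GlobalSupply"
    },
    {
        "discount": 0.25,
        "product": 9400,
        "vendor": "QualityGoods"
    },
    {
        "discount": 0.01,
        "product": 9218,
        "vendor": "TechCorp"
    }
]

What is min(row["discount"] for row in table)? 0.01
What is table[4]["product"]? 9400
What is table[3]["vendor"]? "GlobalSupply"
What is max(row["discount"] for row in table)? 0.36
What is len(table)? 6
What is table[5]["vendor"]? "TechCorp"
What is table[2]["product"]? 7072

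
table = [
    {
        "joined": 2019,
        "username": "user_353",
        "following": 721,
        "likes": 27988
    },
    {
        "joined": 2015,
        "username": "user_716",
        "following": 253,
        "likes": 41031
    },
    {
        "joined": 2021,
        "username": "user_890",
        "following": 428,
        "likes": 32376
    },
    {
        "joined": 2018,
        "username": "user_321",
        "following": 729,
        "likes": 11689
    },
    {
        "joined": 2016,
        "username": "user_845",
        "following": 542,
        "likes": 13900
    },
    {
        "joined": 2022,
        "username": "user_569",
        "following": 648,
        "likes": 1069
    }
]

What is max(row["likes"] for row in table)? 41031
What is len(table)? 6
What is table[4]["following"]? 542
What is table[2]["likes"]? 32376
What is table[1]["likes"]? 41031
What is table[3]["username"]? "user_321"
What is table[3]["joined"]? 2018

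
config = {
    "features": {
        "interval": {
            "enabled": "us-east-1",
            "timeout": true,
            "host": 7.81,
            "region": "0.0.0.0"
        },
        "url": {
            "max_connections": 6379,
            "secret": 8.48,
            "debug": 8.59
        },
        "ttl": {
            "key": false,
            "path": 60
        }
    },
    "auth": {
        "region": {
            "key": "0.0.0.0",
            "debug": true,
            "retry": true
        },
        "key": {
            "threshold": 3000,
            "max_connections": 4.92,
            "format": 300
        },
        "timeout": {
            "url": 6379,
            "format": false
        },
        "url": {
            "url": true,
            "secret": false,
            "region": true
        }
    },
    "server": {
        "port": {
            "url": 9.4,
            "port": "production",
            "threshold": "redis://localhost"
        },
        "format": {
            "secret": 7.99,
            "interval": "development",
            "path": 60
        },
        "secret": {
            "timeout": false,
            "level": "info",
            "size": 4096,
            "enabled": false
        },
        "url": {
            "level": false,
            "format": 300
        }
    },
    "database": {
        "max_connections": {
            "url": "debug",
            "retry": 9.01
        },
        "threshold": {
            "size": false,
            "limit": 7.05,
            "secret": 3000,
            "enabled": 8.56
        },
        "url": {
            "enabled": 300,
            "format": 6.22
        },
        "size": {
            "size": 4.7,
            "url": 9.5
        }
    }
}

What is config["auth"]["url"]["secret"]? False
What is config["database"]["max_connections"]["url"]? "debug"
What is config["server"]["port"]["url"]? 9.4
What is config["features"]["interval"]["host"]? 7.81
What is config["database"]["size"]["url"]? 9.5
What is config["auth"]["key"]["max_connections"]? 4.92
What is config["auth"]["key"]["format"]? 300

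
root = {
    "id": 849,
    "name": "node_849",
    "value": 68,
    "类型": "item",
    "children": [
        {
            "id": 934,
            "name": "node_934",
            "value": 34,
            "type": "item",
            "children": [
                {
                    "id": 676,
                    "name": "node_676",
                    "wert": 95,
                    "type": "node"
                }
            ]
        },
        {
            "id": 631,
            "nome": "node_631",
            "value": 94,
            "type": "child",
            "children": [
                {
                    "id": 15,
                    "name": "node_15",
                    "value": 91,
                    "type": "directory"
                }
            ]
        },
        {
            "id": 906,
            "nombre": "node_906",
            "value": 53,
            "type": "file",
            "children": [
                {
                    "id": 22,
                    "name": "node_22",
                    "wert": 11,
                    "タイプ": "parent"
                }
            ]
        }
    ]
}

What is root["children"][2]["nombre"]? "node_906"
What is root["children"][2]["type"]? "file"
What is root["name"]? "node_849"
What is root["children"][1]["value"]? 94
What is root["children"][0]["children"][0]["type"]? "node"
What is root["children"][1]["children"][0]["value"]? 91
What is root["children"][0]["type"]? "item"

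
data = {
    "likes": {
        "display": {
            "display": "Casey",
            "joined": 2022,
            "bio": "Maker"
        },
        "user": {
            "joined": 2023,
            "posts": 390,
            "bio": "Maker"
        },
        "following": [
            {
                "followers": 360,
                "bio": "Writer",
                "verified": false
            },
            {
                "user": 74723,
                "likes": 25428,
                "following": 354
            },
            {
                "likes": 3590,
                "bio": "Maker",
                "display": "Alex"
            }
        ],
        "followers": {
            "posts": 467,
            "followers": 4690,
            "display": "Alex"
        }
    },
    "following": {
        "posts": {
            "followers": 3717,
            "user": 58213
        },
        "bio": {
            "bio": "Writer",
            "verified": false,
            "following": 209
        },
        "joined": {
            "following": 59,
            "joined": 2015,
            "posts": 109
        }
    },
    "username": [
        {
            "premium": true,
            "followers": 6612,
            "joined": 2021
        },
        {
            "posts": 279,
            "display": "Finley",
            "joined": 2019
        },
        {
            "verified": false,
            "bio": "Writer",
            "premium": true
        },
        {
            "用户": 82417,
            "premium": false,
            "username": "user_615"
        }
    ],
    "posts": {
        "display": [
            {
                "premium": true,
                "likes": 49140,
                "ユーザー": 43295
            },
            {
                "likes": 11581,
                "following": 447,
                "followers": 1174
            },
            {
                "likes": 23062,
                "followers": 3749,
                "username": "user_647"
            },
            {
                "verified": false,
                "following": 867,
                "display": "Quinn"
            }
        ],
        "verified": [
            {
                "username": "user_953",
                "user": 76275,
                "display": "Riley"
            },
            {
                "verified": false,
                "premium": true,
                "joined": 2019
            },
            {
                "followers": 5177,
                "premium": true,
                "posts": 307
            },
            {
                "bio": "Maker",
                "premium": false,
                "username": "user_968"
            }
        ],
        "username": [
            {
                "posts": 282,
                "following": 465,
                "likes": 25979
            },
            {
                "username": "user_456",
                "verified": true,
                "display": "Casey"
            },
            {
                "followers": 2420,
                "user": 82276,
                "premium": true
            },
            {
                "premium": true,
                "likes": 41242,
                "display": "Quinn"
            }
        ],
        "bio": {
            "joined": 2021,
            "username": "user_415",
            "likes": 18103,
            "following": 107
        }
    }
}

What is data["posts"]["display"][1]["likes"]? 11581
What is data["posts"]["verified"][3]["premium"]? False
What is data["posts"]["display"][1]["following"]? 447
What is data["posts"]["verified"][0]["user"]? 76275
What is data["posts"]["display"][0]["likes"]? 49140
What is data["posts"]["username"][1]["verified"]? True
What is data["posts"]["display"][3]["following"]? 867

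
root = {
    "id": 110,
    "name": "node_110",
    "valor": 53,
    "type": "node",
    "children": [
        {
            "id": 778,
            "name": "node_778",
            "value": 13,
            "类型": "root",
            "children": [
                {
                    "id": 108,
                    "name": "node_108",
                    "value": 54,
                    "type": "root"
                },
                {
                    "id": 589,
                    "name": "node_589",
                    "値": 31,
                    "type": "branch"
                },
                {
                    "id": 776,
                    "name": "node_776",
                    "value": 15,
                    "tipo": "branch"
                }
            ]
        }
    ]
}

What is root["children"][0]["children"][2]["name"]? "node_776"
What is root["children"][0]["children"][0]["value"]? 54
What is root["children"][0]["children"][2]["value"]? 15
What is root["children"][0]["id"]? 778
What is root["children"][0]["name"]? "node_778"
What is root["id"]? 110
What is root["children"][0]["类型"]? "root"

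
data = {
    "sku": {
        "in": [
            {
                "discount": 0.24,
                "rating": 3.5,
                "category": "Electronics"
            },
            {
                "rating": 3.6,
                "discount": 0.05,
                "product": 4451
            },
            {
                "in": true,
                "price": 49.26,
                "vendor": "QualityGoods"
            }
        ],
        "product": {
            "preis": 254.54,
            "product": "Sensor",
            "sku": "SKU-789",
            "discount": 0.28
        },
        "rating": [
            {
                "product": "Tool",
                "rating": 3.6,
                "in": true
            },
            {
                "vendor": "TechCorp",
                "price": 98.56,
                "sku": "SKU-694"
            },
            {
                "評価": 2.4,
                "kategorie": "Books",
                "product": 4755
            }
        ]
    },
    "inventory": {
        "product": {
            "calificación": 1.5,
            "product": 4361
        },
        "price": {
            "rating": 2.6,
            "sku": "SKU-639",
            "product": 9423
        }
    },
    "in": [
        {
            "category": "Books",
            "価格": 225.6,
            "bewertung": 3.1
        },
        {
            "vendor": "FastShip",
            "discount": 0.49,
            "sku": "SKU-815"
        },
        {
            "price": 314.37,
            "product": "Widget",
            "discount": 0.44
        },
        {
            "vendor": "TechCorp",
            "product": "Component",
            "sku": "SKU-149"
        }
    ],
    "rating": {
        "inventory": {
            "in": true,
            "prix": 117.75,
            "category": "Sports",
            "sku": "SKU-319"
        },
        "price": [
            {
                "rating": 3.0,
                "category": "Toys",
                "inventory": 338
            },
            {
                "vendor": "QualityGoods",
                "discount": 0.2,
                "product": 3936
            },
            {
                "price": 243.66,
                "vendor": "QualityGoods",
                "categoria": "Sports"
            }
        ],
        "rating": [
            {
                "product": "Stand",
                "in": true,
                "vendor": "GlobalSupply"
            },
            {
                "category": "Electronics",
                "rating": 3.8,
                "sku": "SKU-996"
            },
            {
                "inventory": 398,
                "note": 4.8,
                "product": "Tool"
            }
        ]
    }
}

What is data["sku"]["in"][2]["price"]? 49.26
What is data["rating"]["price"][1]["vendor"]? "QualityGoods"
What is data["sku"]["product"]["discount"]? 0.28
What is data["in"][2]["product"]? "Widget"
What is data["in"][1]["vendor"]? "FastShip"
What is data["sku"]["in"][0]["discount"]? 0.24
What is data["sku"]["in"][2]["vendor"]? "QualityGoods"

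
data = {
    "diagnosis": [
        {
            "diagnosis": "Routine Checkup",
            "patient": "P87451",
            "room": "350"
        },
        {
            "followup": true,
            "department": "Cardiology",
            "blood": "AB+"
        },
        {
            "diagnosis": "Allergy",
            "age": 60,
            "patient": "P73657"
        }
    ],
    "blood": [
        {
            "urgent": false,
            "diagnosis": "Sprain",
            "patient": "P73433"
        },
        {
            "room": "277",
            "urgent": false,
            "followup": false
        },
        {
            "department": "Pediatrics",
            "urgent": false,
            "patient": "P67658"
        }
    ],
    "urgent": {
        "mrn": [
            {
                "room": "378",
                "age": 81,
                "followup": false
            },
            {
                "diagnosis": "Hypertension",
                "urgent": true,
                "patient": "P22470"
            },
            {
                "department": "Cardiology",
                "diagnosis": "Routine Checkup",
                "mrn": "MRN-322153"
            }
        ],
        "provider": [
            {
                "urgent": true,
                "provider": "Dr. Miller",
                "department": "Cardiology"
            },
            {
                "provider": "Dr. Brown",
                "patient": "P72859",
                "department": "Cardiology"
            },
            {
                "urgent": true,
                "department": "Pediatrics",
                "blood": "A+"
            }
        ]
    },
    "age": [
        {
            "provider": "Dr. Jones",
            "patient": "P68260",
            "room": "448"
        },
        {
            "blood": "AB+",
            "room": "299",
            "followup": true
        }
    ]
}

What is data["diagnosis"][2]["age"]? 60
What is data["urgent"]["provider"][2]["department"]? "Pediatrics"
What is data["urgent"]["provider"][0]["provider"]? "Dr. Miller"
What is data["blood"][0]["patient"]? "P73433"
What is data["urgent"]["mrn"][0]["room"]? "378"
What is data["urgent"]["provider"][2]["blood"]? "A+"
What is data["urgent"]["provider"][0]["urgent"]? True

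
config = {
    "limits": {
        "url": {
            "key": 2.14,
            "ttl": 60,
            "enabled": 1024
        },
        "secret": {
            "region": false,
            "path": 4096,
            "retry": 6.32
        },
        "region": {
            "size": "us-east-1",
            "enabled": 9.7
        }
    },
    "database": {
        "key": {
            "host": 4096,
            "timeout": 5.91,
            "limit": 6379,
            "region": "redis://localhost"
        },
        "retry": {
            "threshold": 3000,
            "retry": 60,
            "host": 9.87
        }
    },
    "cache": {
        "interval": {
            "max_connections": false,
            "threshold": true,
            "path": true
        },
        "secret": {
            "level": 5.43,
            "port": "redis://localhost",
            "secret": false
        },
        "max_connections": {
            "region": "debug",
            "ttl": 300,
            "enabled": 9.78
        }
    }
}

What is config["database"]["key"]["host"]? 4096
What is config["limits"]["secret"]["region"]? False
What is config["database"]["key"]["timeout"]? 5.91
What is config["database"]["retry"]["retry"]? 60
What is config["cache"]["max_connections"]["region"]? "debug"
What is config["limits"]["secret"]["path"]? 4096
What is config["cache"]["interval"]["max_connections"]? False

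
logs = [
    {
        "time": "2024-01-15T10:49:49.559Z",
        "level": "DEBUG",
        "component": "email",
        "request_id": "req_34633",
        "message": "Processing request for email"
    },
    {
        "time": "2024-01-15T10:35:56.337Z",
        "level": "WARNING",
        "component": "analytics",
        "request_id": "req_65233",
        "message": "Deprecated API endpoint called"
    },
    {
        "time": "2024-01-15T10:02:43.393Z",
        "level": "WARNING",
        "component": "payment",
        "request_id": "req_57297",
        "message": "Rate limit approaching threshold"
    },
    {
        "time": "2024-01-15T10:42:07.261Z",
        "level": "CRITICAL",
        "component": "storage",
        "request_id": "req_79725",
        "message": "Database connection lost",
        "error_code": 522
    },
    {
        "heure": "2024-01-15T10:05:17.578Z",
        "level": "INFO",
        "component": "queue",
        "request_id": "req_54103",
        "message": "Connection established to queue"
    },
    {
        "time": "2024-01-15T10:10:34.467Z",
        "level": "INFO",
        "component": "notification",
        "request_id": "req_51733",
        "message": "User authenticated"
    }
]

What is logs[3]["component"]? "storage"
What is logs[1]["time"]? "2024-01-15T10:35:56.337Z"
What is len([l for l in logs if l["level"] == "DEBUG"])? 1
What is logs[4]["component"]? "queue"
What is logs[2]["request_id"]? "req_57297"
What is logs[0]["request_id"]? "req_34633"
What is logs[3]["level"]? "CRITICAL"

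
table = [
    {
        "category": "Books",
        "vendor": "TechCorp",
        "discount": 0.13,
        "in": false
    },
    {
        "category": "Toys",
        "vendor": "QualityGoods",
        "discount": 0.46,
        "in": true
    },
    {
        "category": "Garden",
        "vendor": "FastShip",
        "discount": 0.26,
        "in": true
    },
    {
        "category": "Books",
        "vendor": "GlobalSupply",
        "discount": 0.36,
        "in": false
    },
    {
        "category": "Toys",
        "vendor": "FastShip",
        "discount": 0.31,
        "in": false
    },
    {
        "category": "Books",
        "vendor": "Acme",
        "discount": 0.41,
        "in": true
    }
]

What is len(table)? 6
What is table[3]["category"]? "Books"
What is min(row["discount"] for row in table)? 0.13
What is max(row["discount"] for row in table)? 0.46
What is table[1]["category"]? "Toys"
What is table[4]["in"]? False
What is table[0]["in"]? False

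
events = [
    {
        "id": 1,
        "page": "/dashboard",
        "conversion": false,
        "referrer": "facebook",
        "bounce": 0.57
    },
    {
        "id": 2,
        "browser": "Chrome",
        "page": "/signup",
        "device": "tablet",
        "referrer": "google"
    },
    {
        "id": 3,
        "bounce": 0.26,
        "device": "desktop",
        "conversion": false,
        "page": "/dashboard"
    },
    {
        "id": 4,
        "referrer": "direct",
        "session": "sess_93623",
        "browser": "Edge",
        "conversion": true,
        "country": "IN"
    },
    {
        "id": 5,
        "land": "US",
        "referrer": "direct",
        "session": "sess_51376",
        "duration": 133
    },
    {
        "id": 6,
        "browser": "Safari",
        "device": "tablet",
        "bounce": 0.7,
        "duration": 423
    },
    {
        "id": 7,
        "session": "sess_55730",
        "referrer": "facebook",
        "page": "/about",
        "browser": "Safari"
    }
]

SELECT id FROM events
[1, 2, 3, 4, 5, 6, 7]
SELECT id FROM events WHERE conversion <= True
[1, 3, 4]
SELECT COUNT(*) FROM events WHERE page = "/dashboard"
2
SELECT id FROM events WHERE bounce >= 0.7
[6]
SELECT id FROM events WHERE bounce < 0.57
[3]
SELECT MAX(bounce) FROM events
0.7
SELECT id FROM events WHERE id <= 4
[1, 2, 3, 4]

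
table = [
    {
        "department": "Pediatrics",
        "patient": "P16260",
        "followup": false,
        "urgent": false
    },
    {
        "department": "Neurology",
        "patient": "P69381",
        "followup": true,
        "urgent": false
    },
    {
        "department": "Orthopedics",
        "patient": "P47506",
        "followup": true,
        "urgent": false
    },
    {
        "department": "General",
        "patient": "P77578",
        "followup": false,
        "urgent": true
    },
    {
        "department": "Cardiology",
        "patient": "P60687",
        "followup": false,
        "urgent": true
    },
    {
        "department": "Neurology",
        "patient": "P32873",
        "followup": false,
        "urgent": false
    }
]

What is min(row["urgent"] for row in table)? False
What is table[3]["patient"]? "P77578"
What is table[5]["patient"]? "P32873"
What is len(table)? 6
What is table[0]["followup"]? False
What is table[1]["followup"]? True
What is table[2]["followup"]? True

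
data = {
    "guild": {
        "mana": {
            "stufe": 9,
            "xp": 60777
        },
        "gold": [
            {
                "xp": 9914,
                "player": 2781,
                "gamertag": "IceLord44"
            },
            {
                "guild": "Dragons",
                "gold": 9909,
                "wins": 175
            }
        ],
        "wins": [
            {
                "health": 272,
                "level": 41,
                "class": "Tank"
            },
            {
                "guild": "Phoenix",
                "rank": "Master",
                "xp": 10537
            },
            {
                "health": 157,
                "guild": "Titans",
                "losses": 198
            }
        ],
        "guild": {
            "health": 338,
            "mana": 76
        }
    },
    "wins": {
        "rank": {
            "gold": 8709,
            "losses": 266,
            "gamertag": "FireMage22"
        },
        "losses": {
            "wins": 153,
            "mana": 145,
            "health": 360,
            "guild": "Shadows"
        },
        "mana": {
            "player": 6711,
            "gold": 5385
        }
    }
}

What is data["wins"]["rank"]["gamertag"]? "FireMage22"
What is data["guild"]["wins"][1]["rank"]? "Master"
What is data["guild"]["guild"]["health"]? 338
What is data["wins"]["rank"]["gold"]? 8709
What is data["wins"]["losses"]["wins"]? 153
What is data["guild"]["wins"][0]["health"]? 272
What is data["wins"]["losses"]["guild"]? "Shadows"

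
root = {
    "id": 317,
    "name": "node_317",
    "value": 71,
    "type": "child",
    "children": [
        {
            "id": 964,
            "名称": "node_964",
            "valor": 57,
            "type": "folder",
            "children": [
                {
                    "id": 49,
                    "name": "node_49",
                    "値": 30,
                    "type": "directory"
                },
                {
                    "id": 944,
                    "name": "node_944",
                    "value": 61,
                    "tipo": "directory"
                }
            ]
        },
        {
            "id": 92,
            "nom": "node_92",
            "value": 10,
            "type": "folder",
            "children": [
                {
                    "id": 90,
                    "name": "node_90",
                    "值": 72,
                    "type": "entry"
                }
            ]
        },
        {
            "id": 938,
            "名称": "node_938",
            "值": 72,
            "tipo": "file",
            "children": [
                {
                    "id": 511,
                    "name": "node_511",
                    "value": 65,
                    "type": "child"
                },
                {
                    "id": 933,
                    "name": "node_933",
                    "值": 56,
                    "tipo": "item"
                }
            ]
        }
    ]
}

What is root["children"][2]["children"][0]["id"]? 511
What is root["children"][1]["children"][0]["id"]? 90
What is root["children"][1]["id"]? 92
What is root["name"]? "node_317"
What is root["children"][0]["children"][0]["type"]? "directory"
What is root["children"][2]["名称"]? "node_938"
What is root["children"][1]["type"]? "folder"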